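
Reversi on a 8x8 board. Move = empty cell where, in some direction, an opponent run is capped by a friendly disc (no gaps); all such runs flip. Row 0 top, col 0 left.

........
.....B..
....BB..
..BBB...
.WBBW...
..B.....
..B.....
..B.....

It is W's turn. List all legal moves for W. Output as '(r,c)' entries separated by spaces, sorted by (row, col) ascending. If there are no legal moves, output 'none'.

(0,4): no bracket -> illegal
(0,5): no bracket -> illegal
(0,6): no bracket -> illegal
(1,3): no bracket -> illegal
(1,4): flips 2 -> legal
(1,6): no bracket -> illegal
(2,1): no bracket -> illegal
(2,2): flips 1 -> legal
(2,3): flips 1 -> legal
(2,6): no bracket -> illegal
(3,1): no bracket -> illegal
(3,5): no bracket -> illegal
(3,6): no bracket -> illegal
(4,5): no bracket -> illegal
(5,1): no bracket -> illegal
(5,3): no bracket -> illegal
(5,4): no bracket -> illegal
(6,1): no bracket -> illegal
(6,3): flips 1 -> legal
(7,1): no bracket -> illegal
(7,3): no bracket -> illegal

Answer: (1,4) (2,2) (2,3) (6,3)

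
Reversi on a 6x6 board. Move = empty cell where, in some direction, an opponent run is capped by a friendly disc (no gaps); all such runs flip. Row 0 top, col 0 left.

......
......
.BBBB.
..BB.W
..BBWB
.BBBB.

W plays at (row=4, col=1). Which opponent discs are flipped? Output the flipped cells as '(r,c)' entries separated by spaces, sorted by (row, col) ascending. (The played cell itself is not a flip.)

Answer: (4,2) (4,3)

Derivation:
Dir NW: first cell '.' (not opp) -> no flip
Dir N: first cell '.' (not opp) -> no flip
Dir NE: opp run (3,2) (2,3), next='.' -> no flip
Dir W: first cell '.' (not opp) -> no flip
Dir E: opp run (4,2) (4,3) capped by W -> flip
Dir SW: first cell '.' (not opp) -> no flip
Dir S: opp run (5,1), next=edge -> no flip
Dir SE: opp run (5,2), next=edge -> no flip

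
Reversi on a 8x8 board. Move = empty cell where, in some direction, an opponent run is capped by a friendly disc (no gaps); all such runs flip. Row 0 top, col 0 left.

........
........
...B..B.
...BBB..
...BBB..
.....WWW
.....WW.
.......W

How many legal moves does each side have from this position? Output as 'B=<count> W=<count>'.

-- B to move --
(4,6): no bracket -> illegal
(4,7): no bracket -> illegal
(5,4): no bracket -> illegal
(6,4): no bracket -> illegal
(6,7): flips 1 -> legal
(7,4): no bracket -> illegal
(7,5): flips 2 -> legal
(7,6): no bracket -> illegal
B mobility = 2
-- W to move --
(1,2): flips 3 -> legal
(1,3): no bracket -> illegal
(1,4): no bracket -> illegal
(1,5): no bracket -> illegal
(1,6): no bracket -> illegal
(1,7): no bracket -> illegal
(2,2): flips 2 -> legal
(2,4): no bracket -> illegal
(2,5): flips 2 -> legal
(2,7): no bracket -> illegal
(3,2): no bracket -> illegal
(3,6): no bracket -> illegal
(3,7): no bracket -> illegal
(4,2): no bracket -> illegal
(4,6): no bracket -> illegal
(5,2): no bracket -> illegal
(5,3): no bracket -> illegal
(5,4): no bracket -> illegal
W mobility = 3

Answer: B=2 W=3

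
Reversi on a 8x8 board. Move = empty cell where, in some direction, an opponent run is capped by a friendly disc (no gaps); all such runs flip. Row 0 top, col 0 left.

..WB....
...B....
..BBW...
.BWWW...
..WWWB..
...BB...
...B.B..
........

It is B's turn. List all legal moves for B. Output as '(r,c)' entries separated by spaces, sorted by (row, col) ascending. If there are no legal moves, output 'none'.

(0,1): flips 1 -> legal
(1,1): no bracket -> illegal
(1,2): no bracket -> illegal
(1,4): flips 3 -> legal
(1,5): no bracket -> illegal
(2,1): flips 2 -> legal
(2,5): flips 1 -> legal
(3,5): flips 5 -> legal
(4,1): flips 4 -> legal
(5,1): no bracket -> illegal
(5,2): flips 2 -> legal
(5,5): flips 2 -> legal

Answer: (0,1) (1,4) (2,1) (2,5) (3,5) (4,1) (5,2) (5,5)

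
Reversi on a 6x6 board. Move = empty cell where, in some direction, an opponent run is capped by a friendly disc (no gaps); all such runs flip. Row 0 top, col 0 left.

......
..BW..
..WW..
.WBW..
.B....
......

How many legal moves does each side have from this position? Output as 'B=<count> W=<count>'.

-- B to move --
(0,2): no bracket -> illegal
(0,3): no bracket -> illegal
(0,4): no bracket -> illegal
(1,1): no bracket -> illegal
(1,4): flips 2 -> legal
(2,0): no bracket -> illegal
(2,1): flips 1 -> legal
(2,4): no bracket -> illegal
(3,0): flips 1 -> legal
(3,4): flips 2 -> legal
(4,0): no bracket -> illegal
(4,2): no bracket -> illegal
(4,3): no bracket -> illegal
(4,4): no bracket -> illegal
B mobility = 4
-- W to move --
(0,1): flips 1 -> legal
(0,2): flips 1 -> legal
(0,3): no bracket -> illegal
(1,1): flips 1 -> legal
(2,1): no bracket -> illegal
(3,0): no bracket -> illegal
(4,0): no bracket -> illegal
(4,2): flips 1 -> legal
(4,3): no bracket -> illegal
(5,0): flips 2 -> legal
(5,1): flips 1 -> legal
(5,2): no bracket -> illegal
W mobility = 6

Answer: B=4 W=6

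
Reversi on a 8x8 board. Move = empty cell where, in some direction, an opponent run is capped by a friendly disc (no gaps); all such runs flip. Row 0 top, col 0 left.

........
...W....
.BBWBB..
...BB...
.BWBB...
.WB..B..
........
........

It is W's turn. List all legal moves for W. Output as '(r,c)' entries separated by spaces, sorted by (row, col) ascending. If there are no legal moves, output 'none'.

Answer: (1,5) (2,0) (2,6) (3,1) (3,5) (4,0) (4,5) (5,3) (6,2)

Derivation:
(1,0): no bracket -> illegal
(1,1): no bracket -> illegal
(1,2): no bracket -> illegal
(1,4): no bracket -> illegal
(1,5): flips 2 -> legal
(1,6): no bracket -> illegal
(2,0): flips 2 -> legal
(2,6): flips 2 -> legal
(3,0): no bracket -> illegal
(3,1): flips 2 -> legal
(3,2): no bracket -> illegal
(3,5): flips 1 -> legal
(3,6): no bracket -> illegal
(4,0): flips 1 -> legal
(4,5): flips 3 -> legal
(4,6): no bracket -> illegal
(5,0): no bracket -> illegal
(5,3): flips 3 -> legal
(5,4): no bracket -> illegal
(5,6): no bracket -> illegal
(6,1): no bracket -> illegal
(6,2): flips 1 -> legal
(6,3): no bracket -> illegal
(6,4): no bracket -> illegal
(6,5): no bracket -> illegal
(6,6): no bracket -> illegal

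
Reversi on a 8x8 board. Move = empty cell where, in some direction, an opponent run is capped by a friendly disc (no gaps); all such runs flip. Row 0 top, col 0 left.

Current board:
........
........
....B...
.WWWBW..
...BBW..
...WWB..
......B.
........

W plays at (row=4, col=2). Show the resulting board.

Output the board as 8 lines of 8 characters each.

Place W at (4,2); scan 8 dirs for brackets.
Dir NW: first cell 'W' (not opp) -> no flip
Dir N: first cell 'W' (not opp) -> no flip
Dir NE: first cell 'W' (not opp) -> no flip
Dir W: first cell '.' (not opp) -> no flip
Dir E: opp run (4,3) (4,4) capped by W -> flip
Dir SW: first cell '.' (not opp) -> no flip
Dir S: first cell '.' (not opp) -> no flip
Dir SE: first cell 'W' (not opp) -> no flip
All flips: (4,3) (4,4)

Answer: ........
........
....B...
.WWWBW..
..WWWW..
...WWB..
......B.
........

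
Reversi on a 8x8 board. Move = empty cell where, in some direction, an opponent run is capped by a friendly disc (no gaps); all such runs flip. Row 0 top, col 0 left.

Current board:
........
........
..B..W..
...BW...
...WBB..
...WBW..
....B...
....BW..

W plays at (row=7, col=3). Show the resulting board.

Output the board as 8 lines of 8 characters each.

Answer: ........
........
..B..W..
...BW...
...WBB..
...WBW..
....W...
...WWW..

Derivation:
Place W at (7,3); scan 8 dirs for brackets.
Dir NW: first cell '.' (not opp) -> no flip
Dir N: first cell '.' (not opp) -> no flip
Dir NE: opp run (6,4) capped by W -> flip
Dir W: first cell '.' (not opp) -> no flip
Dir E: opp run (7,4) capped by W -> flip
Dir SW: edge -> no flip
Dir S: edge -> no flip
Dir SE: edge -> no flip
All flips: (6,4) (7,4)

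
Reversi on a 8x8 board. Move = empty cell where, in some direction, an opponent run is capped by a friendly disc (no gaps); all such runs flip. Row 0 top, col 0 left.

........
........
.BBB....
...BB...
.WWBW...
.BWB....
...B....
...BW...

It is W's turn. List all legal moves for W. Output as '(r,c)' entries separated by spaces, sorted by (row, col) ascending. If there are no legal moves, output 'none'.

(1,0): no bracket -> illegal
(1,1): flips 2 -> legal
(1,2): no bracket -> illegal
(1,3): no bracket -> illegal
(1,4): no bracket -> illegal
(2,0): no bracket -> illegal
(2,4): flips 2 -> legal
(2,5): flips 2 -> legal
(3,0): no bracket -> illegal
(3,1): no bracket -> illegal
(3,2): no bracket -> illegal
(3,5): no bracket -> illegal
(4,0): no bracket -> illegal
(4,5): no bracket -> illegal
(5,0): flips 1 -> legal
(5,4): flips 1 -> legal
(6,0): flips 1 -> legal
(6,1): flips 1 -> legal
(6,2): flips 1 -> legal
(6,4): flips 1 -> legal
(7,2): flips 1 -> legal

Answer: (1,1) (2,4) (2,5) (5,0) (5,4) (6,0) (6,1) (6,2) (6,4) (7,2)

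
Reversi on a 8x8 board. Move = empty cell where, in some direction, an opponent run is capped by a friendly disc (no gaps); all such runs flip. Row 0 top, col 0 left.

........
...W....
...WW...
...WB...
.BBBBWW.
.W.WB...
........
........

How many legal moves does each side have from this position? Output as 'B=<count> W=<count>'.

-- B to move --
(0,2): no bracket -> illegal
(0,3): flips 3 -> legal
(0,4): no bracket -> illegal
(1,2): flips 1 -> legal
(1,4): flips 1 -> legal
(1,5): flips 2 -> legal
(2,2): flips 1 -> legal
(2,5): no bracket -> illegal
(3,2): flips 1 -> legal
(3,5): no bracket -> illegal
(3,6): flips 1 -> legal
(3,7): no bracket -> illegal
(4,0): no bracket -> illegal
(4,7): flips 2 -> legal
(5,0): no bracket -> illegal
(5,2): flips 1 -> legal
(5,5): no bracket -> illegal
(5,6): flips 1 -> legal
(5,7): no bracket -> illegal
(6,0): flips 1 -> legal
(6,1): flips 1 -> legal
(6,2): flips 1 -> legal
(6,3): flips 1 -> legal
(6,4): flips 1 -> legal
B mobility = 15
-- W to move --
(2,5): no bracket -> illegal
(3,0): no bracket -> illegal
(3,1): flips 2 -> legal
(3,2): no bracket -> illegal
(3,5): flips 2 -> legal
(4,0): flips 4 -> legal
(5,0): no bracket -> illegal
(5,2): no bracket -> illegal
(5,5): flips 2 -> legal
(6,3): flips 1 -> legal
(6,4): flips 3 -> legal
(6,5): no bracket -> illegal
W mobility = 6

Answer: B=15 W=6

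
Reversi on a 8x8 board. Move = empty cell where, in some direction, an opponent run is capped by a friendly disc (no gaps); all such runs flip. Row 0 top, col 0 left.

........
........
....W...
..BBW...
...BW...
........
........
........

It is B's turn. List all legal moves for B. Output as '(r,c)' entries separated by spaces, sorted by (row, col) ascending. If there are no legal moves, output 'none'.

(1,3): no bracket -> illegal
(1,4): no bracket -> illegal
(1,5): flips 1 -> legal
(2,3): no bracket -> illegal
(2,5): flips 1 -> legal
(3,5): flips 1 -> legal
(4,5): flips 1 -> legal
(5,3): no bracket -> illegal
(5,4): no bracket -> illegal
(5,5): flips 1 -> legal

Answer: (1,5) (2,5) (3,5) (4,5) (5,5)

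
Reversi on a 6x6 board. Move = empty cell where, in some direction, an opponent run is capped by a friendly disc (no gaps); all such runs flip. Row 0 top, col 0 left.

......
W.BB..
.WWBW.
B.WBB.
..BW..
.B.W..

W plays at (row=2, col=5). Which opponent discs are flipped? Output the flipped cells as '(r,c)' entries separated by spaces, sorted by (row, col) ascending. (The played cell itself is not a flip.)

Dir NW: first cell '.' (not opp) -> no flip
Dir N: first cell '.' (not opp) -> no flip
Dir NE: edge -> no flip
Dir W: first cell 'W' (not opp) -> no flip
Dir E: edge -> no flip
Dir SW: opp run (3,4) capped by W -> flip
Dir S: first cell '.' (not opp) -> no flip
Dir SE: edge -> no flip

Answer: (3,4)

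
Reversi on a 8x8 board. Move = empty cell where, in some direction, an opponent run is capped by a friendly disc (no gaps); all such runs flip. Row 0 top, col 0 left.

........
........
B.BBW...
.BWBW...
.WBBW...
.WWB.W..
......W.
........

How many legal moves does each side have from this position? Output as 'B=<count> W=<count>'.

Answer: B=11 W=7

Derivation:
-- B to move --
(1,3): no bracket -> illegal
(1,4): no bracket -> illegal
(1,5): flips 1 -> legal
(2,1): flips 1 -> legal
(2,5): flips 2 -> legal
(3,0): no bracket -> illegal
(3,5): flips 2 -> legal
(4,0): flips 1 -> legal
(4,5): flips 2 -> legal
(4,6): no bracket -> illegal
(5,0): flips 4 -> legal
(5,4): no bracket -> illegal
(5,6): no bracket -> illegal
(5,7): no bracket -> illegal
(6,0): flips 1 -> legal
(6,1): flips 3 -> legal
(6,2): flips 1 -> legal
(6,3): no bracket -> illegal
(6,4): no bracket -> illegal
(6,5): no bracket -> illegal
(6,7): no bracket -> illegal
(7,5): no bracket -> illegal
(7,6): no bracket -> illegal
(7,7): flips 3 -> legal
B mobility = 11
-- W to move --
(1,0): no bracket -> illegal
(1,1): flips 2 -> legal
(1,2): flips 2 -> legal
(1,3): no bracket -> illegal
(1,4): flips 1 -> legal
(2,1): flips 3 -> legal
(3,0): flips 1 -> legal
(4,0): no bracket -> illegal
(5,4): flips 2 -> legal
(6,2): flips 1 -> legal
(6,3): no bracket -> illegal
(6,4): no bracket -> illegal
W mobility = 7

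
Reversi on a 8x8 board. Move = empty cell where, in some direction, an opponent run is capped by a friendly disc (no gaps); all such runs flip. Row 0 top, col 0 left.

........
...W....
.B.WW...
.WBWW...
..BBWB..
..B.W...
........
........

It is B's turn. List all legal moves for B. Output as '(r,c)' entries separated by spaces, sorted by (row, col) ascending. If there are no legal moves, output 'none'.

Answer: (0,3) (1,2) (1,4) (1,5) (2,0) (2,5) (3,0) (3,5) (4,1) (6,3) (6,5)

Derivation:
(0,2): no bracket -> illegal
(0,3): flips 3 -> legal
(0,4): no bracket -> illegal
(1,2): flips 2 -> legal
(1,4): flips 1 -> legal
(1,5): flips 2 -> legal
(2,0): flips 1 -> legal
(2,2): no bracket -> illegal
(2,5): flips 1 -> legal
(3,0): flips 1 -> legal
(3,5): flips 2 -> legal
(4,0): no bracket -> illegal
(4,1): flips 1 -> legal
(5,3): no bracket -> illegal
(5,5): no bracket -> illegal
(6,3): flips 1 -> legal
(6,4): no bracket -> illegal
(6,5): flips 1 -> legal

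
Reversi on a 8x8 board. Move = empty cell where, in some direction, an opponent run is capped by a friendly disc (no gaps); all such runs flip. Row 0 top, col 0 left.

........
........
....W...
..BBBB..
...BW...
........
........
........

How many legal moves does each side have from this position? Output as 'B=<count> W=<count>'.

Answer: B=7 W=4

Derivation:
-- B to move --
(1,3): flips 1 -> legal
(1,4): flips 1 -> legal
(1,5): flips 1 -> legal
(2,3): no bracket -> illegal
(2,5): no bracket -> illegal
(4,5): flips 1 -> legal
(5,3): flips 1 -> legal
(5,4): flips 1 -> legal
(5,5): flips 1 -> legal
B mobility = 7
-- W to move --
(2,1): no bracket -> illegal
(2,2): flips 1 -> legal
(2,3): no bracket -> illegal
(2,5): no bracket -> illegal
(2,6): flips 1 -> legal
(3,1): no bracket -> illegal
(3,6): no bracket -> illegal
(4,1): no bracket -> illegal
(4,2): flips 2 -> legal
(4,5): no bracket -> illegal
(4,6): flips 1 -> legal
(5,2): no bracket -> illegal
(5,3): no bracket -> illegal
(5,4): no bracket -> illegal
W mobility = 4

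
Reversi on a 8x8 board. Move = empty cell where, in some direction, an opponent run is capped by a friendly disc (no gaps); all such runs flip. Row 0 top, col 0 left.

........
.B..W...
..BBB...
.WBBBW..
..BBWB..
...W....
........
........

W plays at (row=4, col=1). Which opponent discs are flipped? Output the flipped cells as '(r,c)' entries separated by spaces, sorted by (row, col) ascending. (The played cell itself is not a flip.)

Answer: (2,3) (3,2) (4,2) (4,3)

Derivation:
Dir NW: first cell '.' (not opp) -> no flip
Dir N: first cell 'W' (not opp) -> no flip
Dir NE: opp run (3,2) (2,3) capped by W -> flip
Dir W: first cell '.' (not opp) -> no flip
Dir E: opp run (4,2) (4,3) capped by W -> flip
Dir SW: first cell '.' (not opp) -> no flip
Dir S: first cell '.' (not opp) -> no flip
Dir SE: first cell '.' (not opp) -> no flip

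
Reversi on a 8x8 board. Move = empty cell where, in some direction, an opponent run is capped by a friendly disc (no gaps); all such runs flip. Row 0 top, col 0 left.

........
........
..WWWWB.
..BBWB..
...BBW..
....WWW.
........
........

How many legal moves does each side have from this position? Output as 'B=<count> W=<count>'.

Answer: B=11 W=9

Derivation:
-- B to move --
(1,1): flips 1 -> legal
(1,2): flips 1 -> legal
(1,3): flips 2 -> legal
(1,4): flips 3 -> legal
(1,5): flips 2 -> legal
(1,6): flips 2 -> legal
(2,1): flips 4 -> legal
(3,1): no bracket -> illegal
(3,6): no bracket -> illegal
(4,6): flips 1 -> legal
(4,7): no bracket -> illegal
(5,3): no bracket -> illegal
(5,7): no bracket -> illegal
(6,3): no bracket -> illegal
(6,4): flips 1 -> legal
(6,5): flips 3 -> legal
(6,6): flips 1 -> legal
(6,7): no bracket -> illegal
B mobility = 11
-- W to move --
(1,5): no bracket -> illegal
(1,6): no bracket -> illegal
(1,7): no bracket -> illegal
(2,1): flips 2 -> legal
(2,7): flips 1 -> legal
(3,1): flips 2 -> legal
(3,6): flips 1 -> legal
(3,7): no bracket -> illegal
(4,1): flips 1 -> legal
(4,2): flips 4 -> legal
(4,6): flips 1 -> legal
(5,2): flips 1 -> legal
(5,3): flips 2 -> legal
W mobility = 9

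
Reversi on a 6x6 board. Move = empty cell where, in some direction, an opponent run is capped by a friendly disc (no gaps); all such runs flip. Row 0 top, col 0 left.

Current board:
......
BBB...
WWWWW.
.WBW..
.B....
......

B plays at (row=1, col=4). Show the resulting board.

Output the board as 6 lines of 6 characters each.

Place B at (1,4); scan 8 dirs for brackets.
Dir NW: first cell '.' (not opp) -> no flip
Dir N: first cell '.' (not opp) -> no flip
Dir NE: first cell '.' (not opp) -> no flip
Dir W: first cell '.' (not opp) -> no flip
Dir E: first cell '.' (not opp) -> no flip
Dir SW: opp run (2,3) capped by B -> flip
Dir S: opp run (2,4), next='.' -> no flip
Dir SE: first cell '.' (not opp) -> no flip
All flips: (2,3)

Answer: ......
BBB.B.
WWWBW.
.WBW..
.B....
......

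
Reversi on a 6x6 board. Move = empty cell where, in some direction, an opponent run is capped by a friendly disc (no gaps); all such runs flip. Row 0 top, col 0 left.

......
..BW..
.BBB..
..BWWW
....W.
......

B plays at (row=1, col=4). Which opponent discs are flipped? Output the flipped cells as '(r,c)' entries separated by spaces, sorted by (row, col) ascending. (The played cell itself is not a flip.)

Dir NW: first cell '.' (not opp) -> no flip
Dir N: first cell '.' (not opp) -> no flip
Dir NE: first cell '.' (not opp) -> no flip
Dir W: opp run (1,3) capped by B -> flip
Dir E: first cell '.' (not opp) -> no flip
Dir SW: first cell 'B' (not opp) -> no flip
Dir S: first cell '.' (not opp) -> no flip
Dir SE: first cell '.' (not opp) -> no flip

Answer: (1,3)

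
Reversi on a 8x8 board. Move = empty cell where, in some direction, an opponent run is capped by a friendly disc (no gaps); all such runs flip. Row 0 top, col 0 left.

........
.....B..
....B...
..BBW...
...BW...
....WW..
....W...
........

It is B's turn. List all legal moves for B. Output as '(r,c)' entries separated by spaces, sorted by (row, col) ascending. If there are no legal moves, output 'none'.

Answer: (2,5) (3,5) (4,5) (6,5) (6,6) (7,4)

Derivation:
(2,3): no bracket -> illegal
(2,5): flips 1 -> legal
(3,5): flips 1 -> legal
(4,5): flips 1 -> legal
(4,6): no bracket -> illegal
(5,3): no bracket -> illegal
(5,6): no bracket -> illegal
(6,3): no bracket -> illegal
(6,5): flips 1 -> legal
(6,6): flips 2 -> legal
(7,3): no bracket -> illegal
(7,4): flips 4 -> legal
(7,5): no bracket -> illegal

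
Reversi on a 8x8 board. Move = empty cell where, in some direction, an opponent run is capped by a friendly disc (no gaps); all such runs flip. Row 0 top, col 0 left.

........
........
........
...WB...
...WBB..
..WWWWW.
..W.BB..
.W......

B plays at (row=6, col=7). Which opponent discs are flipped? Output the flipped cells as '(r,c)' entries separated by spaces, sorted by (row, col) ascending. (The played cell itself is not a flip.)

Dir NW: opp run (5,6) capped by B -> flip
Dir N: first cell '.' (not opp) -> no flip
Dir NE: edge -> no flip
Dir W: first cell '.' (not opp) -> no flip
Dir E: edge -> no flip
Dir SW: first cell '.' (not opp) -> no flip
Dir S: first cell '.' (not opp) -> no flip
Dir SE: edge -> no flip

Answer: (5,6)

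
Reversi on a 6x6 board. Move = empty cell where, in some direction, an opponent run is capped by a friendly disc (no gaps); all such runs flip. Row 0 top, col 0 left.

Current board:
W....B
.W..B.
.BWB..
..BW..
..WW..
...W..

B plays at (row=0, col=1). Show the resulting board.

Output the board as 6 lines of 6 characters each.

Place B at (0,1); scan 8 dirs for brackets.
Dir NW: edge -> no flip
Dir N: edge -> no flip
Dir NE: edge -> no flip
Dir W: opp run (0,0), next=edge -> no flip
Dir E: first cell '.' (not opp) -> no flip
Dir SW: first cell '.' (not opp) -> no flip
Dir S: opp run (1,1) capped by B -> flip
Dir SE: first cell '.' (not opp) -> no flip
All flips: (1,1)

Answer: WB...B
.B..B.
.BWB..
..BW..
..WW..
...W..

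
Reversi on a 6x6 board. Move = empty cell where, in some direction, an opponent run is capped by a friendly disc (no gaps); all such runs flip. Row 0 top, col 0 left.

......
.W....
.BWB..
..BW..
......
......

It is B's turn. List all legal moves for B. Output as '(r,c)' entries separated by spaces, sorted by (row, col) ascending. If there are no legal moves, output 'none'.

Answer: (0,1) (1,2) (3,4) (4,3)

Derivation:
(0,0): no bracket -> illegal
(0,1): flips 1 -> legal
(0,2): no bracket -> illegal
(1,0): no bracket -> illegal
(1,2): flips 1 -> legal
(1,3): no bracket -> illegal
(2,0): no bracket -> illegal
(2,4): no bracket -> illegal
(3,1): no bracket -> illegal
(3,4): flips 1 -> legal
(4,2): no bracket -> illegal
(4,3): flips 1 -> legal
(4,4): no bracket -> illegal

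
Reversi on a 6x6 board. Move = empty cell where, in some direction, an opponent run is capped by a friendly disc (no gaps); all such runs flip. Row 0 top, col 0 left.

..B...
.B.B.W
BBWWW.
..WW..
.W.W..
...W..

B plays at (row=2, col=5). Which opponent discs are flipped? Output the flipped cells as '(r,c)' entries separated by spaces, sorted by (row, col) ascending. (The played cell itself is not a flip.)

Answer: (2,2) (2,3) (2,4)

Derivation:
Dir NW: first cell '.' (not opp) -> no flip
Dir N: opp run (1,5), next='.' -> no flip
Dir NE: edge -> no flip
Dir W: opp run (2,4) (2,3) (2,2) capped by B -> flip
Dir E: edge -> no flip
Dir SW: first cell '.' (not opp) -> no flip
Dir S: first cell '.' (not opp) -> no flip
Dir SE: edge -> no flip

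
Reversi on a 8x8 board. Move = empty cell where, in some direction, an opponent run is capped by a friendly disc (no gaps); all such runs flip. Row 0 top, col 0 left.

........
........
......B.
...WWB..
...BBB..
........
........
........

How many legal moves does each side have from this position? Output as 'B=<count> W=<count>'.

Answer: B=5 W=6

Derivation:
-- B to move --
(2,2): flips 1 -> legal
(2,3): flips 2 -> legal
(2,4): flips 1 -> legal
(2,5): flips 1 -> legal
(3,2): flips 2 -> legal
(4,2): no bracket -> illegal
B mobility = 5
-- W to move --
(1,5): no bracket -> illegal
(1,6): no bracket -> illegal
(1,7): no bracket -> illegal
(2,4): no bracket -> illegal
(2,5): no bracket -> illegal
(2,7): no bracket -> illegal
(3,2): no bracket -> illegal
(3,6): flips 1 -> legal
(3,7): no bracket -> illegal
(4,2): no bracket -> illegal
(4,6): no bracket -> illegal
(5,2): flips 1 -> legal
(5,3): flips 1 -> legal
(5,4): flips 1 -> legal
(5,5): flips 1 -> legal
(5,6): flips 1 -> legal
W mobility = 6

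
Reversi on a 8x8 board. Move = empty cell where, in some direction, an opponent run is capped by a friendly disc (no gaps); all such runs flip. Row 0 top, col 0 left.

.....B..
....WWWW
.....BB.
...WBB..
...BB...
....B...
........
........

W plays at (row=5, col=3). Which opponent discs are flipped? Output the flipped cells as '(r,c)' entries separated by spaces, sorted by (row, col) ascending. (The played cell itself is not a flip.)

Answer: (2,6) (3,5) (4,3) (4,4)

Derivation:
Dir NW: first cell '.' (not opp) -> no flip
Dir N: opp run (4,3) capped by W -> flip
Dir NE: opp run (4,4) (3,5) (2,6) capped by W -> flip
Dir W: first cell '.' (not opp) -> no flip
Dir E: opp run (5,4), next='.' -> no flip
Dir SW: first cell '.' (not opp) -> no flip
Dir S: first cell '.' (not opp) -> no flip
Dir SE: first cell '.' (not opp) -> no flip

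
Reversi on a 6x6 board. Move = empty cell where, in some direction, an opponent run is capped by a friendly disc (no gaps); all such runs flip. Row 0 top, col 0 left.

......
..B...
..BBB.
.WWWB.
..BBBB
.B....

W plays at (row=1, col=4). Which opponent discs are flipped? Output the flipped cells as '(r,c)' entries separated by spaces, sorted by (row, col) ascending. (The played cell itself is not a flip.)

Dir NW: first cell '.' (not opp) -> no flip
Dir N: first cell '.' (not opp) -> no flip
Dir NE: first cell '.' (not opp) -> no flip
Dir W: first cell '.' (not opp) -> no flip
Dir E: first cell '.' (not opp) -> no flip
Dir SW: opp run (2,3) capped by W -> flip
Dir S: opp run (2,4) (3,4) (4,4), next='.' -> no flip
Dir SE: first cell '.' (not opp) -> no flip

Answer: (2,3)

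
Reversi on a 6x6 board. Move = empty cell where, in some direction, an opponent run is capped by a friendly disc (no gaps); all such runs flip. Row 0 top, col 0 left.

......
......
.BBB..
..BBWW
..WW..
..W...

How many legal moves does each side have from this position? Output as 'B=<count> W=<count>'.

-- B to move --
(2,4): no bracket -> illegal
(2,5): no bracket -> illegal
(3,1): no bracket -> illegal
(4,1): no bracket -> illegal
(4,4): no bracket -> illegal
(4,5): flips 1 -> legal
(5,1): flips 1 -> legal
(5,3): flips 1 -> legal
(5,4): flips 1 -> legal
B mobility = 4
-- W to move --
(1,0): flips 2 -> legal
(1,1): no bracket -> illegal
(1,2): flips 3 -> legal
(1,3): flips 2 -> legal
(1,4): no bracket -> illegal
(2,0): no bracket -> illegal
(2,4): flips 1 -> legal
(3,0): no bracket -> illegal
(3,1): flips 2 -> legal
(4,1): no bracket -> illegal
(4,4): no bracket -> illegal
W mobility = 5

Answer: B=4 W=5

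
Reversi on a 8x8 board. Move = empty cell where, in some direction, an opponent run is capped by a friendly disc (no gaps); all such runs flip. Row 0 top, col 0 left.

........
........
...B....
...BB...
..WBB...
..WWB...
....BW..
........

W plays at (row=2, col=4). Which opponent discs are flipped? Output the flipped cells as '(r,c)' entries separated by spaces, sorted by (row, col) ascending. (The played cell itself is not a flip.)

Answer: (3,3)

Derivation:
Dir NW: first cell '.' (not opp) -> no flip
Dir N: first cell '.' (not opp) -> no flip
Dir NE: first cell '.' (not opp) -> no flip
Dir W: opp run (2,3), next='.' -> no flip
Dir E: first cell '.' (not opp) -> no flip
Dir SW: opp run (3,3) capped by W -> flip
Dir S: opp run (3,4) (4,4) (5,4) (6,4), next='.' -> no flip
Dir SE: first cell '.' (not opp) -> no flip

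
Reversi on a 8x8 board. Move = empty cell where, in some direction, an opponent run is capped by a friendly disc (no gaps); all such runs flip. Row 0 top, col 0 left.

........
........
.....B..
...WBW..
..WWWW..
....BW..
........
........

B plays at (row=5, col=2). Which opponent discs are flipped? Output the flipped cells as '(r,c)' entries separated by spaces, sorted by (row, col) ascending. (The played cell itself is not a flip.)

Answer: (4,3)

Derivation:
Dir NW: first cell '.' (not opp) -> no flip
Dir N: opp run (4,2), next='.' -> no flip
Dir NE: opp run (4,3) capped by B -> flip
Dir W: first cell '.' (not opp) -> no flip
Dir E: first cell '.' (not opp) -> no flip
Dir SW: first cell '.' (not opp) -> no flip
Dir S: first cell '.' (not opp) -> no flip
Dir SE: first cell '.' (not opp) -> no flip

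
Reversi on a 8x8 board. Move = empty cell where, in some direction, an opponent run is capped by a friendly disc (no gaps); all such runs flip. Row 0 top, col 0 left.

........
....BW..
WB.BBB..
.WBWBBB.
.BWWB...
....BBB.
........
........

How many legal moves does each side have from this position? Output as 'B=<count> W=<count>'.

Answer: B=8 W=11

Derivation:
-- B to move --
(0,4): no bracket -> illegal
(0,5): flips 1 -> legal
(0,6): flips 1 -> legal
(1,0): no bracket -> illegal
(1,1): no bracket -> illegal
(1,6): flips 1 -> legal
(2,2): flips 1 -> legal
(2,6): no bracket -> illegal
(3,0): flips 1 -> legal
(4,0): no bracket -> illegal
(5,1): flips 2 -> legal
(5,2): flips 2 -> legal
(5,3): flips 2 -> legal
B mobility = 8
-- W to move --
(0,3): no bracket -> illegal
(0,4): no bracket -> illegal
(0,5): no bracket -> illegal
(1,0): flips 2 -> legal
(1,1): flips 1 -> legal
(1,2): no bracket -> illegal
(1,3): flips 2 -> legal
(1,6): flips 2 -> legal
(2,2): flips 2 -> legal
(2,6): no bracket -> illegal
(2,7): no bracket -> illegal
(3,0): no bracket -> illegal
(3,7): flips 3 -> legal
(4,0): flips 1 -> legal
(4,5): flips 3 -> legal
(4,6): no bracket -> illegal
(4,7): no bracket -> illegal
(5,0): no bracket -> illegal
(5,1): flips 1 -> legal
(5,2): no bracket -> illegal
(5,3): no bracket -> illegal
(5,7): no bracket -> illegal
(6,3): no bracket -> illegal
(6,4): no bracket -> illegal
(6,5): flips 1 -> legal
(6,6): flips 2 -> legal
(6,7): no bracket -> illegal
W mobility = 11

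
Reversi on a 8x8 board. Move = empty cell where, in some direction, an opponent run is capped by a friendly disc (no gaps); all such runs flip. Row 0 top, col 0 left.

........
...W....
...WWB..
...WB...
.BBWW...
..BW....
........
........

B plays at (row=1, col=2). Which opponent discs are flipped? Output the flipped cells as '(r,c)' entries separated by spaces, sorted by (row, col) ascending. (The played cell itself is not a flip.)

Answer: (2,3)

Derivation:
Dir NW: first cell '.' (not opp) -> no flip
Dir N: first cell '.' (not opp) -> no flip
Dir NE: first cell '.' (not opp) -> no flip
Dir W: first cell '.' (not opp) -> no flip
Dir E: opp run (1,3), next='.' -> no flip
Dir SW: first cell '.' (not opp) -> no flip
Dir S: first cell '.' (not opp) -> no flip
Dir SE: opp run (2,3) capped by B -> flip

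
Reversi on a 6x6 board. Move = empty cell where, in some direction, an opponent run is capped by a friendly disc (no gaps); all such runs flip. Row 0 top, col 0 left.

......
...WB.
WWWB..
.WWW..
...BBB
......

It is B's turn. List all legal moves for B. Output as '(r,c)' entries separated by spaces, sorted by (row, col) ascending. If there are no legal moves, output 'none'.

(0,2): no bracket -> illegal
(0,3): flips 1 -> legal
(0,4): no bracket -> illegal
(1,0): flips 2 -> legal
(1,1): flips 2 -> legal
(1,2): flips 1 -> legal
(2,4): no bracket -> illegal
(3,0): no bracket -> illegal
(3,4): no bracket -> illegal
(4,0): no bracket -> illegal
(4,1): flips 1 -> legal
(4,2): no bracket -> illegal

Answer: (0,3) (1,0) (1,1) (1,2) (4,1)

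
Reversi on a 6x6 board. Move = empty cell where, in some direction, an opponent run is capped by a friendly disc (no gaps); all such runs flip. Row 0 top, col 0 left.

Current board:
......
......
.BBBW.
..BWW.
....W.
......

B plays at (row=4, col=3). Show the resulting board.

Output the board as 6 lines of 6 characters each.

Answer: ......
......
.BBBW.
..BBW.
...BW.
......

Derivation:
Place B at (4,3); scan 8 dirs for brackets.
Dir NW: first cell 'B' (not opp) -> no flip
Dir N: opp run (3,3) capped by B -> flip
Dir NE: opp run (3,4), next='.' -> no flip
Dir W: first cell '.' (not opp) -> no flip
Dir E: opp run (4,4), next='.' -> no flip
Dir SW: first cell '.' (not opp) -> no flip
Dir S: first cell '.' (not opp) -> no flip
Dir SE: first cell '.' (not opp) -> no flip
All flips: (3,3)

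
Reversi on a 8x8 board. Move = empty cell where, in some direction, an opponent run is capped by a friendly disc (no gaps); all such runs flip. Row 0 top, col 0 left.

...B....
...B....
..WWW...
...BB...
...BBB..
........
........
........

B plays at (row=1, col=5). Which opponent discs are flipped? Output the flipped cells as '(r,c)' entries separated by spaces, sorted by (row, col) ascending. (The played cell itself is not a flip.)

Dir NW: first cell '.' (not opp) -> no flip
Dir N: first cell '.' (not opp) -> no flip
Dir NE: first cell '.' (not opp) -> no flip
Dir W: first cell '.' (not opp) -> no flip
Dir E: first cell '.' (not opp) -> no flip
Dir SW: opp run (2,4) capped by B -> flip
Dir S: first cell '.' (not opp) -> no flip
Dir SE: first cell '.' (not opp) -> no flip

Answer: (2,4)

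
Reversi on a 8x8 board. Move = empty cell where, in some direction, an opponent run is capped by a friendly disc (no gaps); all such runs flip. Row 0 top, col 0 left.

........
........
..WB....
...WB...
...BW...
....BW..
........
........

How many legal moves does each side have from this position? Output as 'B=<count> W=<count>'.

Answer: B=4 W=6

Derivation:
-- B to move --
(1,1): no bracket -> illegal
(1,2): no bracket -> illegal
(1,3): no bracket -> illegal
(2,1): flips 1 -> legal
(2,4): no bracket -> illegal
(3,1): no bracket -> illegal
(3,2): flips 1 -> legal
(3,5): no bracket -> illegal
(4,2): no bracket -> illegal
(4,5): flips 1 -> legal
(4,6): no bracket -> illegal
(5,3): no bracket -> illegal
(5,6): flips 1 -> legal
(6,4): no bracket -> illegal
(6,5): no bracket -> illegal
(6,6): no bracket -> illegal
B mobility = 4
-- W to move --
(1,2): no bracket -> illegal
(1,3): flips 1 -> legal
(1,4): no bracket -> illegal
(2,4): flips 2 -> legal
(2,5): no bracket -> illegal
(3,2): no bracket -> illegal
(3,5): flips 1 -> legal
(4,2): flips 1 -> legal
(4,5): no bracket -> illegal
(5,2): no bracket -> illegal
(5,3): flips 2 -> legal
(6,3): no bracket -> illegal
(6,4): flips 1 -> legal
(6,5): no bracket -> illegal
W mobility = 6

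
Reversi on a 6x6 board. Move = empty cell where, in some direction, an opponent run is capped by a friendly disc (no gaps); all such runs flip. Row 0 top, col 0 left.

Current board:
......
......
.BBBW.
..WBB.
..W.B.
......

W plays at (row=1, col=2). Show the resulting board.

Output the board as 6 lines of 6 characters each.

Place W at (1,2); scan 8 dirs for brackets.
Dir NW: first cell '.' (not opp) -> no flip
Dir N: first cell '.' (not opp) -> no flip
Dir NE: first cell '.' (not opp) -> no flip
Dir W: first cell '.' (not opp) -> no flip
Dir E: first cell '.' (not opp) -> no flip
Dir SW: opp run (2,1), next='.' -> no flip
Dir S: opp run (2,2) capped by W -> flip
Dir SE: opp run (2,3) (3,4), next='.' -> no flip
All flips: (2,2)

Answer: ......
..W...
.BWBW.
..WBB.
..W.B.
......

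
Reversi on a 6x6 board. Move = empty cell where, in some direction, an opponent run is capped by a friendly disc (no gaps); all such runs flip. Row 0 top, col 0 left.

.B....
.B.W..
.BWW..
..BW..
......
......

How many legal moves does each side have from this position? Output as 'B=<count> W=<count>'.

-- B to move --
(0,2): no bracket -> illegal
(0,3): no bracket -> illegal
(0,4): no bracket -> illegal
(1,2): flips 1 -> legal
(1,4): flips 1 -> legal
(2,4): flips 2 -> legal
(3,1): no bracket -> illegal
(3,4): flips 1 -> legal
(4,2): no bracket -> illegal
(4,3): no bracket -> illegal
(4,4): flips 2 -> legal
B mobility = 5
-- W to move --
(0,0): flips 1 -> legal
(0,2): no bracket -> illegal
(1,0): no bracket -> illegal
(1,2): no bracket -> illegal
(2,0): flips 1 -> legal
(3,0): no bracket -> illegal
(3,1): flips 1 -> legal
(4,1): flips 1 -> legal
(4,2): flips 1 -> legal
(4,3): no bracket -> illegal
W mobility = 5

Answer: B=5 W=5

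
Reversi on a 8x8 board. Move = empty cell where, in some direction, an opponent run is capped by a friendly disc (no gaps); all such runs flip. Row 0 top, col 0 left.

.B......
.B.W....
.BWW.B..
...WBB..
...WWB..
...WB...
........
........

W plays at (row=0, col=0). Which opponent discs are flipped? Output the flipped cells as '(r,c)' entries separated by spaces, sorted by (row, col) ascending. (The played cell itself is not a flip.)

Dir NW: edge -> no flip
Dir N: edge -> no flip
Dir NE: edge -> no flip
Dir W: edge -> no flip
Dir E: opp run (0,1), next='.' -> no flip
Dir SW: edge -> no flip
Dir S: first cell '.' (not opp) -> no flip
Dir SE: opp run (1,1) capped by W -> flip

Answer: (1,1)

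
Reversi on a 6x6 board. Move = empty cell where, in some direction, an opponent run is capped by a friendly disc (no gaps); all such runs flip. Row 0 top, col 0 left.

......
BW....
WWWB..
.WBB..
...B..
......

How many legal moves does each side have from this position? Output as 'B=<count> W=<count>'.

-- B to move --
(0,0): flips 2 -> legal
(0,1): no bracket -> illegal
(0,2): no bracket -> illegal
(1,2): flips 2 -> legal
(1,3): no bracket -> illegal
(3,0): flips 2 -> legal
(4,0): no bracket -> illegal
(4,1): no bracket -> illegal
(4,2): no bracket -> illegal
B mobility = 3
-- W to move --
(0,0): flips 1 -> legal
(0,1): no bracket -> illegal
(1,2): no bracket -> illegal
(1,3): no bracket -> illegal
(1,4): no bracket -> illegal
(2,4): flips 1 -> legal
(3,4): flips 2 -> legal
(4,1): no bracket -> illegal
(4,2): flips 1 -> legal
(4,4): flips 1 -> legal
(5,2): no bracket -> illegal
(5,3): no bracket -> illegal
(5,4): flips 2 -> legal
W mobility = 6

Answer: B=3 W=6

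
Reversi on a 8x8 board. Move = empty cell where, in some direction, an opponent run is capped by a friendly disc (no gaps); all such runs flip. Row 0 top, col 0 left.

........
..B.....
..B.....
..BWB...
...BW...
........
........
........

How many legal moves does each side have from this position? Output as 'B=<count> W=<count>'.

-- B to move --
(2,3): flips 1 -> legal
(2,4): no bracket -> illegal
(3,5): no bracket -> illegal
(4,2): no bracket -> illegal
(4,5): flips 1 -> legal
(5,3): no bracket -> illegal
(5,4): flips 1 -> legal
(5,5): flips 2 -> legal
B mobility = 4
-- W to move --
(0,1): no bracket -> illegal
(0,2): no bracket -> illegal
(0,3): no bracket -> illegal
(1,1): flips 1 -> legal
(1,3): no bracket -> illegal
(2,1): no bracket -> illegal
(2,3): no bracket -> illegal
(2,4): flips 1 -> legal
(2,5): no bracket -> illegal
(3,1): flips 1 -> legal
(3,5): flips 1 -> legal
(4,1): no bracket -> illegal
(4,2): flips 1 -> legal
(4,5): no bracket -> illegal
(5,2): no bracket -> illegal
(5,3): flips 1 -> legal
(5,4): no bracket -> illegal
W mobility = 6

Answer: B=4 W=6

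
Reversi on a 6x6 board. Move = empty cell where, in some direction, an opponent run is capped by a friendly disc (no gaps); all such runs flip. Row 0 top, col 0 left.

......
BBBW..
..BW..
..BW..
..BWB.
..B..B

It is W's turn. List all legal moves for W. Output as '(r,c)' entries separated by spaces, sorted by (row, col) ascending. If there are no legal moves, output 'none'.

(0,0): flips 2 -> legal
(0,1): flips 1 -> legal
(0,2): no bracket -> illegal
(0,3): no bracket -> illegal
(2,0): no bracket -> illegal
(2,1): flips 2 -> legal
(3,1): flips 2 -> legal
(3,4): no bracket -> illegal
(3,5): no bracket -> illegal
(4,1): flips 2 -> legal
(4,5): flips 1 -> legal
(5,1): flips 1 -> legal
(5,3): no bracket -> illegal
(5,4): no bracket -> illegal

Answer: (0,0) (0,1) (2,1) (3,1) (4,1) (4,5) (5,1)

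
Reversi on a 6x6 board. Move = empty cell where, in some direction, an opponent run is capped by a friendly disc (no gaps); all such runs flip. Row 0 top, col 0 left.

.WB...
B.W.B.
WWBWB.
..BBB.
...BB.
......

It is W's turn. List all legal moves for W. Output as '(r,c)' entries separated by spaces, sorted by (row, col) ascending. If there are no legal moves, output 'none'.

Answer: (0,0) (0,3) (0,5) (2,5) (4,1) (4,2) (4,5) (5,3) (5,4)

Derivation:
(0,0): flips 1 -> legal
(0,3): flips 1 -> legal
(0,4): no bracket -> illegal
(0,5): flips 1 -> legal
(1,1): no bracket -> illegal
(1,3): no bracket -> illegal
(1,5): no bracket -> illegal
(2,5): flips 1 -> legal
(3,1): no bracket -> illegal
(3,5): no bracket -> illegal
(4,1): flips 1 -> legal
(4,2): flips 2 -> legal
(4,5): flips 1 -> legal
(5,2): no bracket -> illegal
(5,3): flips 2 -> legal
(5,4): flips 2 -> legal
(5,5): no bracket -> illegal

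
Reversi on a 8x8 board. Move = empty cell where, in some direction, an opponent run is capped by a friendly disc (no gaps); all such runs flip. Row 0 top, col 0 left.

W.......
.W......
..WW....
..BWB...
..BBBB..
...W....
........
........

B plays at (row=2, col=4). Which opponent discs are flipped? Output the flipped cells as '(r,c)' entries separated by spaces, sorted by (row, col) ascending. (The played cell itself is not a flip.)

Dir NW: first cell '.' (not opp) -> no flip
Dir N: first cell '.' (not opp) -> no flip
Dir NE: first cell '.' (not opp) -> no flip
Dir W: opp run (2,3) (2,2), next='.' -> no flip
Dir E: first cell '.' (not opp) -> no flip
Dir SW: opp run (3,3) capped by B -> flip
Dir S: first cell 'B' (not opp) -> no flip
Dir SE: first cell '.' (not opp) -> no flip

Answer: (3,3)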